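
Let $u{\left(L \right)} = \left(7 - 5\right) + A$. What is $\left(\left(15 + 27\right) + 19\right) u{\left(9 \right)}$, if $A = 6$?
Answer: $488$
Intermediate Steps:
$u{\left(L \right)} = 8$ ($u{\left(L \right)} = \left(7 - 5\right) + 6 = 2 + 6 = 8$)
$\left(\left(15 + 27\right) + 19\right) u{\left(9 \right)} = \left(\left(15 + 27\right) + 19\right) 8 = \left(42 + 19\right) 8 = 61 \cdot 8 = 488$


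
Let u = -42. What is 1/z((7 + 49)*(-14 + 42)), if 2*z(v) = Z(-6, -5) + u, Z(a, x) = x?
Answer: -2/47 ≈ -0.042553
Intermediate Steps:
z(v) = -47/2 (z(v) = (-5 - 42)/2 = (½)*(-47) = -47/2)
1/z((7 + 49)*(-14 + 42)) = 1/(-47/2) = -2/47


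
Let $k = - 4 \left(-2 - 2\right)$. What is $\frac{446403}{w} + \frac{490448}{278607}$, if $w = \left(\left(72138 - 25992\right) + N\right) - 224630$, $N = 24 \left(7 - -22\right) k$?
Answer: $- \frac{355424443}{391801044} \approx -0.90716$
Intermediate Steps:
$k = 16$ ($k = \left(-4\right) \left(-4\right) = 16$)
$N = 11136$ ($N = 24 \left(7 - -22\right) 16 = 24 \left(7 + 22\right) 16 = 24 \cdot 29 \cdot 16 = 696 \cdot 16 = 11136$)
$w = -167348$ ($w = \left(\left(72138 - 25992\right) + 11136\right) - 224630 = \left(46146 + 11136\right) - 224630 = 57282 - 224630 = -167348$)
$\frac{446403}{w} + \frac{490448}{278607} = \frac{446403}{-167348} + \frac{490448}{278607} = 446403 \left(- \frac{1}{167348}\right) + 490448 \cdot \frac{1}{278607} = - \frac{26259}{9844} + \frac{70064}{39801} = - \frac{355424443}{391801044}$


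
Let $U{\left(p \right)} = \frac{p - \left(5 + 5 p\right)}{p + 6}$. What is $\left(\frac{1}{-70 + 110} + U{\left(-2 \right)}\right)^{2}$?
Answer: $\frac{961}{1600} \approx 0.60063$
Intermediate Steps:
$U{\left(p \right)} = \frac{-5 - 4 p}{6 + p}$ ($U{\left(p \right)} = \frac{p - \left(5 + 5 p\right)}{6 + p} = \frac{-5 - 4 p}{6 + p}$)
$\left(\frac{1}{-70 + 110} + U{\left(-2 \right)}\right)^{2} = \left(\frac{1}{-70 + 110} + \frac{-5 - -8}{6 - 2}\right)^{2} = \left(\frac{1}{40} + \frac{-5 + 8}{4}\right)^{2} = \left(\frac{1}{40} + \frac{1}{4} \cdot 3\right)^{2} = \left(\frac{1}{40} + \frac{3}{4}\right)^{2} = \left(\frac{31}{40}\right)^{2} = \frac{961}{1600}$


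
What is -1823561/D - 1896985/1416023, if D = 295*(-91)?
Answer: 51658770522/775778315 ≈ 66.590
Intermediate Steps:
D = -26845
-1823561/D - 1896985/1416023 = -1823561/(-26845) - 1896985/1416023 = -1823561*(-1/26845) - 1896985*1/1416023 = 1823561/26845 - 1896985/1416023 = 51658770522/775778315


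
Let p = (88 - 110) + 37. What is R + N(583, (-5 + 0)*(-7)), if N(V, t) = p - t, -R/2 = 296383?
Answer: -592786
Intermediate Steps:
R = -592766 (R = -2*296383 = -592766)
p = 15 (p = -22 + 37 = 15)
N(V, t) = 15 - t
R + N(583, (-5 + 0)*(-7)) = -592766 + (15 - (-5 + 0)*(-7)) = -592766 + (15 - (-5)*(-7)) = -592766 + (15 - 1*35) = -592766 + (15 - 35) = -592766 - 20 = -592786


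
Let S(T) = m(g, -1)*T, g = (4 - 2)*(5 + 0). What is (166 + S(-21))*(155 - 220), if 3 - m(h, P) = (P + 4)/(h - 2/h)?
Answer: -49790/7 ≈ -7112.9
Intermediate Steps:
g = 10 (g = 2*5 = 10)
m(h, P) = 3 - (4 + P)/(h - 2/h) (m(h, P) = 3 - (P + 4)/(h - 2/h) = 3 - (4 + P)/(h - 2/h))
S(T) = 132*T/49 (S(T) = ((-6 - 4*10 + 3*10**2 - 1*(-1)*10)/(-2 + 10**2))*T = ((-6 - 40 + 3*100 + 10)/(-2 + 100))*T = ((-6 - 40 + 300 + 10)/98)*T = ((1/98)*264)*T = 132*T/49)
(166 + S(-21))*(155 - 220) = (166 + (132/49)*(-21))*(155 - 220) = (166 - 396/7)*(-65) = (766/7)*(-65) = -49790/7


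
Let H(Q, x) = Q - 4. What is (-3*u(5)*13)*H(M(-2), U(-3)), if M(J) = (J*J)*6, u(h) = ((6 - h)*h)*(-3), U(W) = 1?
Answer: 11700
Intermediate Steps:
u(h) = -3*h*(6 - h) (u(h) = (h*(6 - h))*(-3) = -3*h*(6 - h))
M(J) = 6*J² (M(J) = J²*6 = 6*J²)
H(Q, x) = -4 + Q
(-3*u(5)*13)*H(M(-2), U(-3)) = (-9*5*(-6 + 5)*13)*(-4 + 6*(-2)²) = (-9*5*(-1)*13)*(-4 + 6*4) = (-3*(-15)*13)*(-4 + 24) = (45*13)*20 = 585*20 = 11700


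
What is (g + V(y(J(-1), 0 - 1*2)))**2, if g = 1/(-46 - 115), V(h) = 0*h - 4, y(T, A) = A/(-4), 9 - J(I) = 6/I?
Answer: 416025/25921 ≈ 16.050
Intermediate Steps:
J(I) = 9 - 6/I
y(T, A) = -A/4 (y(T, A) = A*(-1/4) = -A/4)
V(h) = -4 (V(h) = 0 - 4 = -4)
g = -1/161 (g = 1/(-161) = -1/161 ≈ -0.0062112)
(g + V(y(J(-1), 0 - 1*2)))**2 = (-1/161 - 4)**2 = (-645/161)**2 = 416025/25921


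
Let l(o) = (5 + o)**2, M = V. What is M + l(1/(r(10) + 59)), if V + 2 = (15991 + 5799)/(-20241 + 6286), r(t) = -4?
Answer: 182538716/8442775 ≈ 21.621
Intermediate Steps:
V = -9940/2791 (V = -2 + (15991 + 5799)/(-20241 + 6286) = -2 + 21790/(-13955) = -2 + 21790*(-1/13955) = -2 - 4358/2791 = -9940/2791 ≈ -3.5614)
M = -9940/2791 ≈ -3.5614
M + l(1/(r(10) + 59)) = -9940/2791 + (5 + 1/(-4 + 59))**2 = -9940/2791 + (5 + 1/55)**2 = -9940/2791 + (276/55)**2 = -9940/2791 + 76176/3025 = 182538716/8442775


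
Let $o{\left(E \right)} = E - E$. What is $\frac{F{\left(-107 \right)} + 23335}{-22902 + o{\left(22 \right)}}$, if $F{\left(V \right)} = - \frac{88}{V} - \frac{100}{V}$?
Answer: $- \frac{227003}{222774} \approx -1.019$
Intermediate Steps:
$F{\left(V \right)} = - \frac{188}{V}$
$o{\left(E \right)} = 0$
$\frac{F{\left(-107 \right)} + 23335}{-22902 + o{\left(22 \right)}} = \frac{- \frac{188}{-107} + 23335}{-22902 + 0} = \frac{\left(-188\right) \left(- \frac{1}{107}\right) + 23335}{-22902} = \left(\frac{188}{107} + 23335\right) \left(- \frac{1}{22902}\right) = \frac{2497033}{107} \left(- \frac{1}{22902}\right) = - \frac{227003}{222774}$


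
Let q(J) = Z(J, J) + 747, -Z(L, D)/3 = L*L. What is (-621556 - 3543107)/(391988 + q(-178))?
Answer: -4164663/297683 ≈ -13.990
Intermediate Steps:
Z(L, D) = -3*L² (Z(L, D) = -3*L*L = -3*L²)
q(J) = 747 - 3*J² (q(J) = -3*J² + 747 = 747 - 3*J²)
(-621556 - 3543107)/(391988 + q(-178)) = (-621556 - 3543107)/(391988 + (747 - 3*(-178)²)) = -4164663/(391988 + (747 - 3*31684)) = -4164663/(391988 + (747 - 95052)) = -4164663/(391988 - 94305) = -4164663/297683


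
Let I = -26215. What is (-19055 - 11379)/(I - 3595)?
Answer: 15217/14905 ≈ 1.0209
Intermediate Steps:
(-19055 - 11379)/(I - 3595) = (-19055 - 11379)/(-26215 - 3595) = -30434/(-29810) = -30434*(-1/29810) = 15217/14905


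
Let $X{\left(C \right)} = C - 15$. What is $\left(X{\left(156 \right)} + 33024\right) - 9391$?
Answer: $23774$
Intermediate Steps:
$X{\left(C \right)} = -15 + C$ ($X{\left(C \right)} = C - 15 = -15 + C$)
$\left(X{\left(156 \right)} + 33024\right) - 9391 = \left(\left(-15 + 156\right) + 33024\right) - 9391 = \left(141 + 33024\right) - 9391 = 33165 - 9391 = 23774$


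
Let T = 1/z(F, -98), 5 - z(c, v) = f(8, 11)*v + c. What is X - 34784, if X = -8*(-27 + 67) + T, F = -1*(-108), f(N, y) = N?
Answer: -23905823/681 ≈ -35104.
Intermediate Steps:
F = 108
z(c, v) = 5 - c - 8*v (z(c, v) = 5 - (8*v + c) = 5 - (c + 8*v) = 5 + (-c - 8*v) = 5 - c - 8*v)
T = 1/681 (T = 1/(5 - 1*108 - 8*(-98)) = 1/(5 - 108 + 784) = 1/681 ≈ 0.0014684)
X = -217919/681 (X = -8*(-27 + 67) + 1/681 = -8*40 + 1/681 = -320 + 1/681 = -217919/681 ≈ -320.00)
X - 34784 = -217919/681 - 34784 = -23905823/681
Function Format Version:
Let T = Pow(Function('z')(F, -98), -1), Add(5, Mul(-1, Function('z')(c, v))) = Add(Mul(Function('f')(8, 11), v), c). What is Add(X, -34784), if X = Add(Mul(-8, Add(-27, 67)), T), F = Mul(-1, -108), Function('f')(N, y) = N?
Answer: Rational(-23905823, 681) ≈ -35104.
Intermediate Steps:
F = 108
Function('z')(c, v) = Add(5, Mul(-1, c), Mul(-8, v)) (Function('z')(c, v) = Add(5, Mul(-1, Add(Mul(8, v), c))) = Add(5, Mul(-1, Add(c, Mul(8, v)))) = Add(5, Add(Mul(-1, c), Mul(-8, v))) = Add(5, Mul(-1, c), Mul(-8, v)))
T = Rational(1, 681) (T = Pow(Add(5, Mul(-1, 108), Mul(-8, -98)), -1) = Pow(Add(5, -108, 784), -1) = Pow(681, -1) = Rational(1, 681) ≈ 0.0014684)
X = Rational(-217919, 681) (X = Add(Mul(-8, Add(-27, 67)), Rational(1, 681)) = Add(Mul(-8, 40), Rational(1, 681)) = Add(-320, Rational(1, 681)) = Rational(-217919, 681) ≈ -320.00)
Add(X, -34784) = Add(Rational(-217919, 681), -34784) = Rational(-23905823, 681)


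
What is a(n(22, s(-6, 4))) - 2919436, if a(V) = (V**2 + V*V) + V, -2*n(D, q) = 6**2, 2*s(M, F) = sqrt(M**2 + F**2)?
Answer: -2918806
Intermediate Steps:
s(M, F) = sqrt(F**2 + M**2)/2 (s(M, F) = sqrt(M**2 + F**2)/2 = sqrt(F**2 + M**2)/2)
n(D, q) = -18 (n(D, q) = -1/2*6**2 = -1/2*36 = -18)
a(V) = V + 2*V**2 (a(V) = (V**2 + V**2) + V = 2*V**2 + V = V + 2*V**2)
a(n(22, s(-6, 4))) - 2919436 = -18*(1 + 2*(-18)) - 2919436 = -18*(1 - 36) - 2919436 = -18*(-35) - 2919436 = 630 - 2919436 = -2918806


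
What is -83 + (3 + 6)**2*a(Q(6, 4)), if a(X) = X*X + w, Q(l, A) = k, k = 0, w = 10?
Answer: 727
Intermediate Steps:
Q(l, A) = 0
a(X) = 10 + X**2 (a(X) = X*X + 10 = X**2 + 10 = 10 + X**2)
-83 + (3 + 6)**2*a(Q(6, 4)) = -83 + (3 + 6)**2*(10 + 0**2) = -83 + 9**2*(10 + 0) = -83 + 81*10 = -83 + 810 = 727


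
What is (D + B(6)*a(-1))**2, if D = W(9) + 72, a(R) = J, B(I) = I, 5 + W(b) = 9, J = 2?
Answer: 7744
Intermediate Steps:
W(b) = 4 (W(b) = -5 + 9 = 4)
a(R) = 2
D = 76 (D = 4 + 72 = 76)
(D + B(6)*a(-1))**2 = (76 + 6*2)**2 = (76 + 12)**2 = 88**2 = 7744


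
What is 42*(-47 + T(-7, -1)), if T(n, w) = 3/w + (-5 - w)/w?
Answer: -1932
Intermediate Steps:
T(n, w) = 3/w + (-5 - w)/w
42*(-47 + T(-7, -1)) = 42*(-47 + (-2 - 1*(-1))/(-1)) = 42*(-47 - (-2 + 1)) = 42*(-47 - 1*(-1)) = 42*(-47 + 1) = 42*(-46) = -1932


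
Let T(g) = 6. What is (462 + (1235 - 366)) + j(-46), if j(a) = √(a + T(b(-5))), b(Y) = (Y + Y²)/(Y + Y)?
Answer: 1331 + 2*I*√10 ≈ 1331.0 + 6.3246*I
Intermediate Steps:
b(Y) = (Y + Y²)/(2*Y) (b(Y) = (Y + Y²)/((2*Y)) = (Y + Y²)*(1/(2*Y)) = (Y + Y²)/(2*Y))
j(a) = √(6 + a) (j(a) = √(a + 6) = √(6 + a))
(462 + (1235 - 366)) + j(-46) = (462 + (1235 - 366)) + √(6 - 46) = (462 + 869) + √(-40) = 1331 + 2*I*√10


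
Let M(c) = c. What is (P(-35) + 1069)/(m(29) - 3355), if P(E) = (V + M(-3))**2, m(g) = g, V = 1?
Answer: -1073/3326 ≈ -0.32261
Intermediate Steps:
P(E) = 4 (P(E) = (1 - 3)**2 = (-2)**2 = 4)
(P(-35) + 1069)/(m(29) - 3355) = (4 + 1069)/(29 - 3355) = 1073/(-3326) = 1073*(-1/3326) = -1073/3326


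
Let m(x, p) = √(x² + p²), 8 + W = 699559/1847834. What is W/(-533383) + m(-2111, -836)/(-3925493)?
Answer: 14083113/985603242422 - √5155217/3925493 ≈ -0.00056411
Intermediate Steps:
W = -14083113/1847834 (W = -8 + 699559/1847834 = -14083113/1847834 ≈ -7.6214)
m(x, p) = √(p² + x²)
W/(-533383) + m(-2111, -836)/(-3925493) = -14083113/1847834/(-533383) + √((-836)² + (-2111)²)/(-3925493) = -14083113/1847834*(-1/533383) + √(698896 + 4456321)*(-1/3925493) = 14083113/985603242422 + √5155217*(-1/3925493) = 14083113/985603242422 - √5155217/3925493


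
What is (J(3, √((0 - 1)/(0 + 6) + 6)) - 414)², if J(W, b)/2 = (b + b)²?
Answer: 1214404/9 ≈ 1.3493e+5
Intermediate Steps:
J(W, b) = 8*b² (J(W, b) = 2*(b + b)² = 2*(2*b)² = 2*(4*b²) = 8*b²)
(J(3, √((0 - 1)/(0 + 6) + 6)) - 414)² = (8*(√((0 - 1)/(0 + 6) + 6))² - 414)² = (8*(√(-1/6 + 6))² - 414)² = (8*(√(-1*⅙ + 6))² - 414)² = (8*(√(-⅙ + 6))² - 414)² = (8*(√(35/6))² - 414)² = (8*(√210/6)² - 414)² = (8*(35/6) - 414)² = (140/3 - 414)² = (-1102/3)² = 1214404/9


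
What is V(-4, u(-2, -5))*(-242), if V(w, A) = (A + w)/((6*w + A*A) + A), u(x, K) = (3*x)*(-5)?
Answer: -3146/453 ≈ -6.9448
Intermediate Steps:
u(x, K) = -15*x
V(w, A) = (A + w)/(A + A² + 6*w) (V(w, A) = (A + w)/((6*w + A²) + A) = (A + w)/((A² + 6*w) + A) = (A + w)/(A + A² + 6*w))
V(-4, u(-2, -5))*(-242) = ((-15*(-2) - 4)/(-15*(-2) + (-15*(-2))² + 6*(-4)))*(-242) = ((30 - 4)/(30 + 30² - 24))*(-242) = (26/(30 + 900 - 24))*(-242) = (26/906)*(-242) = ((1/906)*26)*(-242) = (13/453)*(-242) = -3146/453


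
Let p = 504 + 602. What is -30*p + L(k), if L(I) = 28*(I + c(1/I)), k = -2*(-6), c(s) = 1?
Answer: -32816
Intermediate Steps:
p = 1106
k = 12
L(I) = 28 + 28*I (L(I) = 28*(I + 1) = 28*(1 + I) = 28 + 28*I)
-30*p + L(k) = -30*1106 + (28 + 28*12) = -33180 + (28 + 336) = -33180 + 364 = -32816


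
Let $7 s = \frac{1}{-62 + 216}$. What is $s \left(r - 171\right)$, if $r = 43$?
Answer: $- \frac{64}{539} \approx -0.11874$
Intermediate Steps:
$s = \frac{1}{1078}$ ($s = \frac{1}{7 \left(-62 + 216\right)} = \frac{1}{7 \cdot 154} = \frac{1}{7} \cdot \frac{1}{154} = \frac{1}{1078} \approx 0.00092764$)
$s \left(r - 171\right) = \frac{43 - 171}{1078} = \frac{1}{1078} \left(-128\right) = - \frac{64}{539}$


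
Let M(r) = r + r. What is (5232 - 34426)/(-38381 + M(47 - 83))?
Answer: 29194/38453 ≈ 0.75921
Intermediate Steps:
M(r) = 2*r
(5232 - 34426)/(-38381 + M(47 - 83)) = (5232 - 34426)/(-38381 + 2*(47 - 83)) = -29194/(-38381 + 2*(-36)) = -29194/(-38381 - 72) = -29194/(-38453) = -29194*(-1/38453) = 29194/38453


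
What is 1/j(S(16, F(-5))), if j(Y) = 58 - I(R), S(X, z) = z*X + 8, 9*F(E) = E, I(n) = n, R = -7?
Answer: 1/65 ≈ 0.015385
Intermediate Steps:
F(E) = E/9
S(X, z) = 8 + X*z (S(X, z) = X*z + 8 = 8 + X*z)
j(Y) = 65 (j(Y) = 58 - 1*(-7) = 58 + 7 = 65)
1/j(S(16, F(-5))) = 1/65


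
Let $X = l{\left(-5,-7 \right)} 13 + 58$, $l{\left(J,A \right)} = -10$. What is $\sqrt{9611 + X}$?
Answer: $\sqrt{9539} \approx 97.668$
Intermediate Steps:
$X = -72$ ($X = \left(-10\right) 13 + 58 = -130 + 58 = -72$)
$\sqrt{9611 + X} = \sqrt{9611 - 72} = \sqrt{9539}$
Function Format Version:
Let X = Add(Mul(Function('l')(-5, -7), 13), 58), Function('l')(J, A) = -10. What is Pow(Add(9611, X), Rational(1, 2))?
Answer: Pow(9539, Rational(1, 2)) ≈ 97.668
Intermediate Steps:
X = -72 (X = Add(Mul(-10, 13), 58) = Add(-130, 58) = -72)
Pow(Add(9611, X), Rational(1, 2)) = Pow(Add(9611, -72), Rational(1, 2)) = Pow(9539, Rational(1, 2))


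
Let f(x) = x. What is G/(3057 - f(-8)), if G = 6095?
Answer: 1219/613 ≈ 1.9886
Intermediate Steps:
G/(3057 - f(-8)) = 6095/(3057 - 1*(-8)) = 6095/(3057 + 8) = 6095/3065 = 6095*(1/3065) = 1219/613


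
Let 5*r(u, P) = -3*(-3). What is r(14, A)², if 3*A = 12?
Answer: 81/25 ≈ 3.2400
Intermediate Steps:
A = 4 (A = (⅓)*12 = 4)
r(u, P) = 9/5 (r(u, P) = (-3*(-3))/5 = (⅕)*9 = 9/5)
r(14, A)² = (9/5)² = 81/25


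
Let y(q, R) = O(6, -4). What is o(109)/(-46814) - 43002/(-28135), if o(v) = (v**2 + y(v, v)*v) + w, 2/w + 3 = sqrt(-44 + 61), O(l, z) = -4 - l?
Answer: 6837878967/5268447560 - sqrt(17)/187256 ≈ 1.2979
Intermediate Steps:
y(q, R) = -10 (y(q, R) = -4 - 1*6 = -4 - 6 = -10)
w = 2/(-3 + sqrt(17)) (w = 2/(-3 + sqrt(-44 + 61)) = 2/(-3 + sqrt(17)) ≈ 1.7808)
o(v) = 3/4 + v**2 - 10*v + sqrt(17)/4 (o(v) = (v**2 - 10*v) + (3/4 + sqrt(17)/4) = 3/4 + v**2 - 10*v + sqrt(17)/4)
o(109)/(-46814) - 43002/(-28135) = (3/4 + 109**2 - 10*109 + sqrt(17)/4)/(-46814) - 43002/(-28135) = (3/4 + 11881 - 1090 + sqrt(17)/4)*(-1/46814) - 43002*(-1/28135) = (43167/4 + sqrt(17)/4)*(-1/46814) + 43002/28135 = (-43167/187256 - sqrt(17)/187256) + 43002/28135 = 6837878967/5268447560 - sqrt(17)/187256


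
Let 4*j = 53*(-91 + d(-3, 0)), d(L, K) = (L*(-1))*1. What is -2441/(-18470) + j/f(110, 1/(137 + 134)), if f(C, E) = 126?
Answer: -10614227/1163610 ≈ -9.1218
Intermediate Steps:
d(L, K) = -L (d(L, K) = -L*1 = -L)
j = -1166 (j = (53*(-91 - 1*(-3)))/4 = (53*(-91 + 3))/4 = (53*(-88))/4 = (1/4)*(-4664) = -1166)
-2441/(-18470) + j/f(110, 1/(137 + 134)) = -2441/(-18470) - 1166/126 = -2441*(-1/18470) - 1166*1/126 = 2441/18470 - 583/63 = -10614227/1163610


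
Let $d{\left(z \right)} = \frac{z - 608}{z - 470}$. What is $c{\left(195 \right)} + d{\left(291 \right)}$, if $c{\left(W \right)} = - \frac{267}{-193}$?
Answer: $\frac{108974}{34547} \approx 3.1544$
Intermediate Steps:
$d{\left(z \right)} = \frac{-608 + z}{-470 + z}$
$c{\left(W \right)} = \frac{267}{193}$ ($c{\left(W \right)} = \left(-267\right) \left(- \frac{1}{193}\right) = \frac{267}{193}$)
$c{\left(195 \right)} + d{\left(291 \right)} = \frac{267}{193} + \frac{-608 + 291}{-470 + 291} = \frac{267}{193} + \frac{1}{-179} \left(-317\right) = \frac{267}{193} - - \frac{317}{179} = \frac{267}{193} + \frac{317}{179} = \frac{108974}{34547}$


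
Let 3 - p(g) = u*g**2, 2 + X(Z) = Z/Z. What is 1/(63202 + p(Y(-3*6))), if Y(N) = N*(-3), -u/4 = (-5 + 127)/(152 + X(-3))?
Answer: 151/10966963 ≈ 1.3769e-5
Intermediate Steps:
X(Z) = -1 (X(Z) = -2 + Z/Z = -2 + 1 = -1)
u = -488/151 (u = -4*(-5 + 127)/(152 - 1) = -488/151 ≈ -3.2318)
Y(N) = -3*N
p(g) = 3 + 488*g**2/151 (p(g) = 3 - (-488)*g**2/151 = 3 + 488*g**2/151)
1/(63202 + p(Y(-3*6))) = 1/(63202 + (3 + 488*(-(-9)*6)**2/151)) = 1/(63202 + (3 + 488*(-3*(-18))**2/151)) = 1/(63202 + (3 + (488/151)*54**2)) = 1/(63202 + (3 + (488/151)*2916)) = 1/(63202 + (3 + 1423008/151)) = 1/(63202 + 1423461/151) = 1/(10966963/151) = 151/10966963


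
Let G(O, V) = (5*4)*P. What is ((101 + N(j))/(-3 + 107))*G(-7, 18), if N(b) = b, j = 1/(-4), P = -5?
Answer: -775/8 ≈ -96.875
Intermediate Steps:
j = -¼ ≈ -0.25000
G(O, V) = -100 (G(O, V) = (5*4)*(-5) = 20*(-5) = -100)
((101 + N(j))/(-3 + 107))*G(-7, 18) = ((101 - ¼)/(-3 + 107))*(-100) = ((403/4)/104)*(-100) = ((403/4)*(1/104))*(-100) = (31/32)*(-100) = -775/8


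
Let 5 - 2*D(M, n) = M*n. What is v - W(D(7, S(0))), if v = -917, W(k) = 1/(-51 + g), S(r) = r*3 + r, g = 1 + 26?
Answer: -22007/24 ≈ -916.96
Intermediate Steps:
g = 27
S(r) = 4*r (S(r) = 3*r + r = 4*r)
D(M, n) = 5/2 - M*n/2
W(k) = -1/24 (W(k) = 1/(-51 + 27) = 1/(-24) = -1/24)
v - W(D(7, S(0))) = -917 - 1*(-1/24) = -917 + 1/24 = -22007/24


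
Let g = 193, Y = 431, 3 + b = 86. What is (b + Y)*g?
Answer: 99202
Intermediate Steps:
b = 83 (b = -3 + 86 = 83)
(b + Y)*g = (83 + 431)*193 = 514*193 = 99202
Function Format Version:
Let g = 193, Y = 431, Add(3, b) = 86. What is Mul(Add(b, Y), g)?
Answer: 99202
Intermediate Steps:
b = 83 (b = Add(-3, 86) = 83)
Mul(Add(b, Y), g) = Mul(Add(83, 431), 193) = Mul(514, 193) = 99202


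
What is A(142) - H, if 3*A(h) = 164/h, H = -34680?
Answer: 7386922/213 ≈ 34680.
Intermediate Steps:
A(h) = 164/(3*h) (A(h) = (164/h)/3 = 164/(3*h))
A(142) - H = (164/3)/142 - 1*(-34680) = (164/3)*(1/142) + 34680 = 82/213 + 34680 = 7386922/213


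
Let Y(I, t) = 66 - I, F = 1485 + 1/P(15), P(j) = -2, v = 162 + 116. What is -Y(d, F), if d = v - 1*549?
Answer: -337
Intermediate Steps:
v = 278
d = -271 (d = 278 - 1*549 = 278 - 549 = -271)
F = 2969/2 (F = 1485 + 1/(-2) = 1485 - ½ = 2969/2 ≈ 1484.5)
-Y(d, F) = -(66 - 1*(-271)) = -(66 + 271) = -1*337 = -337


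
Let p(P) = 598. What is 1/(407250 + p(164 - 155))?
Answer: 1/407848 ≈ 2.4519e-6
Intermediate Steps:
1/(407250 + p(164 - 155)) = 1/(407250 + 598) = 1/407848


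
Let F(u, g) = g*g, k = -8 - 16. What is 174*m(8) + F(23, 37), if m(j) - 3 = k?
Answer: -2285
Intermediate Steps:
k = -24
m(j) = -21 (m(j) = 3 - 24 = -21)
F(u, g) = g**2
174*m(8) + F(23, 37) = 174*(-21) + 37**2 = -3654 + 1369 = -2285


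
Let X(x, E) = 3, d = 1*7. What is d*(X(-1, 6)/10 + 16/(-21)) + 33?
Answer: 893/30 ≈ 29.767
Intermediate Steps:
d = 7
d*(X(-1, 6)/10 + 16/(-21)) + 33 = 7*(3/10 + 16/(-21)) + 33 = 7*(3*(1/10) + 16*(-1/21)) + 33 = 7*(3/10 - 16/21) + 33 = 7*(-97/210) + 33 = -97/30 + 33 = 893/30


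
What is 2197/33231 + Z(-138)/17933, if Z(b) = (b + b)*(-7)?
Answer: 103601093/595931523 ≈ 0.17385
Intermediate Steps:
Z(b) = -14*b (Z(b) = (2*b)*(-7) = -14*b)
2197/33231 + Z(-138)/17933 = 2197/33231 - 14*(-138)/17933 = 2197*(1/33231) + 1932*(1/17933) = 2197/33231 + 1932/17933 = 103601093/595931523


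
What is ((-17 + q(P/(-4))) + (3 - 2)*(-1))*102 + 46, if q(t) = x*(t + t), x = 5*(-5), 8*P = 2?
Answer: -5885/4 ≈ -1471.3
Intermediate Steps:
P = ¼ (P = (⅛)*2 = ¼ ≈ 0.25000)
x = -25
q(t) = -50*t (q(t) = -25*(t + t) = -50*t)
((-17 + q(P/(-4))) + (3 - 2)*(-1))*102 + 46 = ((-17 - 25/(2*(-4))) + (3 - 2)*(-1))*102 + 46 = ((-17 - 25*(-1)/(2*4)) + 1*(-1))*102 + 46 = ((-17 - 50*(-1/16)) - 1)*102 + 46 = ((-17 + 25/8) - 1)*102 + 46 = (-111/8 - 1)*102 + 46 = -119/8*102 + 46 = -6069/4 + 46 = -5885/4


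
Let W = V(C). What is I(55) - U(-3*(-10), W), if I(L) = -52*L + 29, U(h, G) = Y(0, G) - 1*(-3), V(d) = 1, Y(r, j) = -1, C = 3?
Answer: -2833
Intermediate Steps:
W = 1
U(h, G) = 2 (U(h, G) = -1 - 1*(-3) = -1 + 3 = 2)
I(L) = 29 - 52*L
I(55) - U(-3*(-10), W) = (29 - 52*55) - 1*2 = (29 - 2860) - 2 = -2831 - 2 = -2833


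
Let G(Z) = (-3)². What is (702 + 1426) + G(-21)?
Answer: 2137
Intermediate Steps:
G(Z) = 9
(702 + 1426) + G(-21) = (702 + 1426) + 9 = 2128 + 9 = 2137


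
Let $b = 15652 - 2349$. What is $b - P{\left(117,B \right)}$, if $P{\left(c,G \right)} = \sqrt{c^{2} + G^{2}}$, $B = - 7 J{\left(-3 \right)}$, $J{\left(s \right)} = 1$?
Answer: $13303 - \sqrt{13738} \approx 13186.0$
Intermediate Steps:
$B = -7$ ($B = \left(-7\right) 1 = -7$)
$P{\left(c,G \right)} = \sqrt{G^{2} + c^{2}}$
$b = 13303$ ($b = 15652 - 2349 = 13303$)
$b - P{\left(117,B \right)} = 13303 - \sqrt{\left(-7\right)^{2} + 117^{2}} = 13303 - \sqrt{49 + 13689} = 13303 - \sqrt{13738}$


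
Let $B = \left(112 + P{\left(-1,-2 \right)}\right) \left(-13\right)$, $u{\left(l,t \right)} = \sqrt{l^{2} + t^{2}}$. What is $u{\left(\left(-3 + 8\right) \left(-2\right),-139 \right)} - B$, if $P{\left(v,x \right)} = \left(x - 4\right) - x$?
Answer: $1404 + \sqrt{19421} \approx 1543.4$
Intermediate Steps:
$P{\left(v,x \right)} = -4$ ($P{\left(v,x \right)} = \left(x - 4\right) - x = \left(-4 + x\right) - x = -4$)
$B = -1404$ ($B = \left(112 - 4\right) \left(-13\right) = 108 \left(-13\right) = -1404$)
$u{\left(\left(-3 + 8\right) \left(-2\right),-139 \right)} - B = \sqrt{\left(\left(-3 + 8\right) \left(-2\right)\right)^{2} + \left(-139\right)^{2}} - -1404 = \sqrt{\left(5 \left(-2\right)\right)^{2} + 19321} + 1404 = \sqrt{\left(-10\right)^{2} + 19321} + 1404 = \sqrt{100 + 19321} + 1404 = \sqrt{19421} + 1404 = 1404 + \sqrt{19421}$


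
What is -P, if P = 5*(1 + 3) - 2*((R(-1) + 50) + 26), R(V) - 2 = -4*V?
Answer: 144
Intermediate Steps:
R(V) = 2 - 4*V
P = -144 (P = 5*(1 + 3) - 2*(((2 - 4*(-1)) + 50) + 26) = 5*4 - 2*(((2 + 4) + 50) + 26) = 20 - 2*((6 + 50) + 26) = 20 - 2*(56 + 26) = 20 - 2*82 = 20 - 164 = -144)
-P = -1*(-144) = 144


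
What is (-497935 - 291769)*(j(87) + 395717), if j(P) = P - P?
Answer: -312499297768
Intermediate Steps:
j(P) = 0
(-497935 - 291769)*(j(87) + 395717) = (-497935 - 291769)*(0 + 395717) = -789704*395717 = -312499297768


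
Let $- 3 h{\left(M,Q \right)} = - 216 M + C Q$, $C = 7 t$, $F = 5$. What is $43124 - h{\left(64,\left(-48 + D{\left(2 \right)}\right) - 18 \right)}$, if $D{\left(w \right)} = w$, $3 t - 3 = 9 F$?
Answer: $\frac{108380}{3} \approx 36127.0$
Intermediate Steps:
$t = 16$ ($t = 1 + \frac{9 \cdot 5}{3} = 1 + \frac{1}{3} \cdot 45 = 1 + 15 = 16$)
$C = 112$ ($C = 7 \cdot 16 = 112$)
$h{\left(M,Q \right)} = 72 M - \frac{112 Q}{3}$ ($h{\left(M,Q \right)} = - \frac{- 216 M + 112 Q}{3} = 72 M - \frac{112 Q}{3}$)
$43124 - h{\left(64,\left(-48 + D{\left(2 \right)}\right) - 18 \right)} = 43124 - \left(72 \cdot 64 - \frac{112 \left(\left(-48 + 2\right) - 18\right)}{3}\right) = 43124 - \left(4608 - \frac{112 \left(-46 - 18\right)}{3}\right) = 43124 - \left(4608 - - \frac{7168}{3}\right) = 43124 - \left(4608 + \frac{7168}{3}\right) = 43124 - \frac{20992}{3} = \frac{108380}{3}$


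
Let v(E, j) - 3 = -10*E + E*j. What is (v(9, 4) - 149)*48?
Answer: -9600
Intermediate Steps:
v(E, j) = 3 - 10*E + E*j (v(E, j) = 3 + (-10*E + E*j) = 3 - 10*E + E*j)
(v(9, 4) - 149)*48 = ((3 - 10*9 + 9*4) - 149)*48 = ((3 - 90 + 36) - 149)*48 = (-51 - 149)*48 = -200*48 = -9600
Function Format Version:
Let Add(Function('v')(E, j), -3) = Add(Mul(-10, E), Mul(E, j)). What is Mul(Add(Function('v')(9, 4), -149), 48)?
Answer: -9600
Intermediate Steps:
Function('v')(E, j) = Add(3, Mul(-10, E), Mul(E, j)) (Function('v')(E, j) = Add(3, Add(Mul(-10, E), Mul(E, j))) = Add(3, Mul(-10, E), Mul(E, j)))
Mul(Add(Function('v')(9, 4), -149), 48) = Mul(Add(Add(3, Mul(-10, 9), Mul(9, 4)), -149), 48) = Mul(Add(Add(3, -90, 36), -149), 48) = Mul(Add(-51, -149), 48) = Mul(-200, 48) = -9600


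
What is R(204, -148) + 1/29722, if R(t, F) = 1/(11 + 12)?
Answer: 29745/683606 ≈ 0.043512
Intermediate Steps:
R(t, F) = 1/23
R(204, -148) + 1/29722 = 1/23 + 1/29722 = 29745/683606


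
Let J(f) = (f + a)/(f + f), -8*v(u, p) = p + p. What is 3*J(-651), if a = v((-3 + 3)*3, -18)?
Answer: 1293/868 ≈ 1.4896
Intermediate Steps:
v(u, p) = -p/4 (v(u, p) = -(p + p)/8 = -p/4)
a = 9/2 (a = -¼*(-18) = 9/2 ≈ 4.5000)
J(f) = (9/2 + f)/(2*f) (J(f) = (f + 9/2)/(f + f) = (9/2 + f)/((2*f)) = (9/2 + f)*(1/(2*f)) = (9/2 + f)/(2*f))
3*J(-651) = 3*((¼)*(9 + 2*(-651))/(-651)) = 3*((¼)*(-1/651)*(9 - 1302)) = 3*((¼)*(-1/651)*(-1293)) = 3*(431/868) = 1293/868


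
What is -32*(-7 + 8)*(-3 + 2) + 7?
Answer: 39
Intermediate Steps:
-32*(-7 + 8)*(-3 + 2) + 7 = -32*(-1) + 7 = 32 + 7 = 39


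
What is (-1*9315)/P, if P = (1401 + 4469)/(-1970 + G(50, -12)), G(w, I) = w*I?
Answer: 2393955/587 ≈ 4078.3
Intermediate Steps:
G(w, I) = I*w
P = -587/257 (P = (1401 + 4469)/(-1970 - 12*50) = 5870/(-1970 - 600) = 5870/(-2570) = 5870*(-1/2570) = -587/257 ≈ -2.2840)
(-1*9315)/P = (-1*9315)/(-587/257) = -9315*(-257/587) = 2393955/587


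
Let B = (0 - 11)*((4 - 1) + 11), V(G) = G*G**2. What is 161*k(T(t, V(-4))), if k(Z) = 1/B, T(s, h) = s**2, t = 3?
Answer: -23/22 ≈ -1.0455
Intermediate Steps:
V(G) = G**3
B = -154 (B = -11*(3 + 11) = -11*14 = -154)
k(Z) = -1/154 (k(Z) = 1/(-154) = -1/154)
161*k(T(t, V(-4))) = 161*(-1/154) = -23/22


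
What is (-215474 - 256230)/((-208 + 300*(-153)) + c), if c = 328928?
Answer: -117926/70705 ≈ -1.6679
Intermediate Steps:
(-215474 - 256230)/((-208 + 300*(-153)) + c) = (-215474 - 256230)/((-208 + 300*(-153)) + 328928) = -471704/((-208 - 45900) + 328928) = -471704/(-46108 + 328928) = -471704/282820 = -471704*1/282820 = -117926/70705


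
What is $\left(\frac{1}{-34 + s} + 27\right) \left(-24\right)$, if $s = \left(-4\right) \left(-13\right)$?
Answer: $- \frac{1948}{3} \approx -649.33$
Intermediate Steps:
$s = 52$
$\left(\frac{1}{-34 + s} + 27\right) \left(-24\right) = \left(\frac{1}{-34 + 52} + 27\right) \left(-24\right) = \left(\frac{1}{18} + 27\right) \left(-24\right) = \frac{487}{18} \left(-24\right) = - \frac{1948}{3}$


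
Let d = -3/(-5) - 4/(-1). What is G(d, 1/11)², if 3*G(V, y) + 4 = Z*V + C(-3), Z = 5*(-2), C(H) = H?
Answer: 2809/9 ≈ 312.11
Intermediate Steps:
d = 23/5 (d = -3*(-⅕) - 4*(-1) = ⅗ + 4 = 23/5 ≈ 4.6000)
Z = -10
G(V, y) = -7/3 - 10*V/3 (G(V, y) = -4/3 + (-10*V - 3)/3 = -4/3 + (-3 - 10*V)/3 = -4/3 + (-1 - 10*V/3) = -7/3 - 10*V/3)
G(d, 1/11)² = (-7/3 - 10/3*23/5)² = (-7/3 - 46/3)² = (-53/3)² = 2809/9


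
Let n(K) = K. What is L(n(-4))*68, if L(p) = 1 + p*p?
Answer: 1156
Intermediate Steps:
L(p) = 1 + p²
L(n(-4))*68 = (1 + (-4)²)*68 = (1 + 16)*68 = 17*68 = 1156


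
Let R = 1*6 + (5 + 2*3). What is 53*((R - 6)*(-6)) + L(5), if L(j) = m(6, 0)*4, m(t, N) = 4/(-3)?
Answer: -10510/3 ≈ -3503.3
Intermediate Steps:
R = 17 (R = 6 + (5 + 6) = 6 + 11 = 17)
m(t, N) = -4/3 (m(t, N) = 4*(-1/3) = -4/3)
L(j) = -16/3 (L(j) = -4/3*4 = -16/3)
53*((R - 6)*(-6)) + L(5) = 53*((17 - 6)*(-6)) - 16/3 = 53*(11*(-6)) - 16/3 = 53*(-66) - 16/3 = -3498 - 16/3 = -10510/3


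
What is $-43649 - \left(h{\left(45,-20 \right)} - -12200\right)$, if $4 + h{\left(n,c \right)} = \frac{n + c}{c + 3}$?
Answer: $- \frac{949340}{17} \approx -55844.0$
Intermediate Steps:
$h{\left(n,c \right)} = -4 + \frac{c + n}{3 + c}$ ($h{\left(n,c \right)} = -4 + \frac{n + c}{c + 3} = -4 + \frac{c + n}{3 + c}$)
$-43649 - \left(h{\left(45,-20 \right)} - -12200\right) = -43649 - \left(\frac{-12 + 45 - -60}{3 - 20} - -12200\right) = -43649 - \left(\frac{-12 + 45 + 60}{-17} + 12200\right) = -43649 - \left(\left(- \frac{1}{17}\right) 93 + 12200\right) = -43649 - \left(- \frac{93}{17} + 12200\right) = -43649 - \frac{207307}{17} = - \frac{949340}{17}$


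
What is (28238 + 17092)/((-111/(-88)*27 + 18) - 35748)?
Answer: -1329680/1047081 ≈ -1.2699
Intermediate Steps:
(28238 + 17092)/((-111/(-88)*27 + 18) - 35748) = 45330/((-111*(-1/88)*27 + 18) - 35748) = 45330/(((111/88)*27 + 18) - 35748) = 45330/((2997/88 + 18) - 35748) = 45330/(4581/88 - 35748) = 45330/(-3141243/88) = 45330*(-88/3141243) = -1329680/1047081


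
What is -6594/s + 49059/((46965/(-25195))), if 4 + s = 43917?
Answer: -3618573353085/137491603 ≈ -26319.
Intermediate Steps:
s = 43913 (s = -4 + 43917 = 43913)
-6594/s + 49059/((46965/(-25195))) = -6594/43913 + 49059/((46965/(-25195))) = -6594*1/43913 + 49059/((46965*(-1/25195))) = -6594/43913 + 49059/(-9393/5039) = -6594/43913 + 49059*(-5039/9393) = -6594/43913 - 82402767/3131 = -3618573353085/137491603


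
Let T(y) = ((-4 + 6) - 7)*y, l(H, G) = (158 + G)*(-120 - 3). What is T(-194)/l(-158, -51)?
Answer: -970/13161 ≈ -0.073703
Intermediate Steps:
l(H, G) = -19434 - 123*G (l(H, G) = (158 + G)*(-123) = -19434 - 123*G)
T(y) = -5*y (T(y) = (2 - 7)*y = -5*y)
T(-194)/l(-158, -51) = (-5*(-194))/(-19434 - 123*(-51)) = 970/(-19434 + 6273) = 970/(-13161) = 970*(-1/13161) = -970/13161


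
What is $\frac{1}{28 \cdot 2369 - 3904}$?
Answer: $\frac{1}{62428} \approx 1.6018 \cdot 10^{-5}$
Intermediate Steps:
$\frac{1}{28 \cdot 2369 - 3904} = \frac{1}{66332 - 3904} = \frac{1}{62428}$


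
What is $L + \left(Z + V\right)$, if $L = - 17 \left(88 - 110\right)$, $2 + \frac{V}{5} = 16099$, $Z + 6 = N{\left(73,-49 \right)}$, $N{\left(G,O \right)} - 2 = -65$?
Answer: $80790$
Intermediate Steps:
$N{\left(G,O \right)} = -63$ ($N{\left(G,O \right)} = 2 - 65 = -63$)
$Z = -69$ ($Z = -6 - 63 = -69$)
$V = 80485$ ($V = -10 + 5 \cdot 16099 = -10 + 80495 = 80485$)
$L = 374$ ($L = \left(-17\right) \left(-22\right) = 374$)
$L + \left(Z + V\right) = 374 + \left(-69 + 80485\right) = 374 + 80416 = 80790$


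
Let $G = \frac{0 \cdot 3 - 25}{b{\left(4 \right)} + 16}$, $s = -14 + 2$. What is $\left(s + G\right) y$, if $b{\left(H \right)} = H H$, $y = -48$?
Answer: $\frac{1227}{2} \approx 613.5$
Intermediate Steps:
$s = -12$
$b{\left(H \right)} = H^{2}$
$G = - \frac{25}{32}$ ($G = \frac{0 \cdot 3 - 25}{4^{2} + 16} = \frac{0 - 25}{16 + 16} = - \frac{25}{32} \approx -0.78125$)
$\left(s + G\right) y = \left(-12 - \frac{25}{32}\right) \left(-48\right) = \left(- \frac{409}{32}\right) \left(-48\right) = \frac{1227}{2}$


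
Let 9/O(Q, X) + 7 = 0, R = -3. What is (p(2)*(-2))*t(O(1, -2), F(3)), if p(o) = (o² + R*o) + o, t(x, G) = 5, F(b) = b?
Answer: 0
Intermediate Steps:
O(Q, X) = -9/7 (O(Q, X) = 9/(-7 + 0) = 9/(-7) = 9*(-⅐) = -9/7)
p(o) = o² - 2*o (p(o) = (o² - 3*o) + o = o² - 2*o)
(p(2)*(-2))*t(O(1, -2), F(3)) = ((2*(-2 + 2))*(-2))*5 = ((2*0)*(-2))*5 = (0*(-2))*5 = 0*5 = 0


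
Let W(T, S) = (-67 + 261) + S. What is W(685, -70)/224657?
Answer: 4/7247 ≈ 0.00055195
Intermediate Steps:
W(T, S) = 194 + S
W(685, -70)/224657 = (194 - 70)/224657 = 124*(1/224657) = 4/7247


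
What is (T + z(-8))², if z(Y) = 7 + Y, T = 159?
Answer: 24964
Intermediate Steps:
(T + z(-8))² = (159 + (7 - 8))² = (159 - 1)² = 158² = 24964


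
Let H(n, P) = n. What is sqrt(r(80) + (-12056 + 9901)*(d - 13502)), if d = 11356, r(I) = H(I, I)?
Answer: sqrt(4624710) ≈ 2150.5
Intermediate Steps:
r(I) = I
sqrt(r(80) + (-12056 + 9901)*(d - 13502)) = sqrt(80 + (-12056 + 9901)*(11356 - 13502)) = sqrt(80 - 2155*(-2146)) = sqrt(80 + 4624630) = sqrt(4624710)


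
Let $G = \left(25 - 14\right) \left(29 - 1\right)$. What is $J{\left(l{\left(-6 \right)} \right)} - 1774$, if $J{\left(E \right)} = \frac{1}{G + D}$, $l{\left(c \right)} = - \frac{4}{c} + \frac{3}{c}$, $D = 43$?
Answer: $- \frac{622673}{351} \approx -1774.0$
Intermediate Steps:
$G = 308$ ($G = 11 \cdot 28 = 308$)
$l{\left(c \right)} = - \frac{1}{c}$
$J{\left(E \right)} = \frac{1}{351}$ ($J{\left(E \right)} = \frac{1}{308 + 43} = \frac{1}{351}$)
$J{\left(l{\left(-6 \right)} \right)} - 1774 = \frac{1}{351} - 1774 = - \frac{622673}{351}$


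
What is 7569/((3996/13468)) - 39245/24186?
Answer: 616953677/24186 ≈ 25509.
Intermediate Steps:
7569/((3996/13468)) - 39245/24186 = 7569/((3996*(1/13468))) - 39245*1/24186 = 7569/(27/91) - 39245/24186 = 7569*(91/27) - 39245/24186 = 76531/3 - 39245/24186 = 616953677/24186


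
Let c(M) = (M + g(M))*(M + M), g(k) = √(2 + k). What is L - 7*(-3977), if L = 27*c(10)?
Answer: 33239 + 1080*√3 ≈ 35110.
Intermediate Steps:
c(M) = 2*M*(M + √(2 + M)) (c(M) = (M + √(2 + M))*(M + M) = (M + √(2 + M))*(2*M) = 2*M*(M + √(2 + M)))
L = 5400 + 1080*√3 (L = 27*(2*10*(10 + √(2 + 10))) = 27*(2*10*(10 + √12)) = 27*(2*10*(10 + 2*√3)) = 27*(200 + 40*√3) = 5400 + 1080*√3 ≈ 7270.6)
L - 7*(-3977) = (5400 + 1080*√3) - 7*(-3977) = (5400 + 1080*√3) - 1*(-27839) = (5400 + 1080*√3) + 27839 = 33239 + 1080*√3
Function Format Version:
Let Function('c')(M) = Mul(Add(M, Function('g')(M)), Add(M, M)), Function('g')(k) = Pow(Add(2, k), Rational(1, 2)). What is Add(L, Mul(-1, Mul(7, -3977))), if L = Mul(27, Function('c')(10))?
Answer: Add(33239, Mul(1080, Pow(3, Rational(1, 2)))) ≈ 35110.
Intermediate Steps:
Function('c')(M) = Mul(2, M, Add(M, Pow(Add(2, M), Rational(1, 2)))) (Function('c')(M) = Mul(Add(M, Pow(Add(2, M), Rational(1, 2))), Add(M, M)) = Mul(Add(M, Pow(Add(2, M), Rational(1, 2))), Mul(2, M)) = Mul(2, M, Add(M, Pow(Add(2, M), Rational(1, 2)))))
L = Add(5400, Mul(1080, Pow(3, Rational(1, 2)))) (L = Mul(27, Mul(2, 10, Add(10, Pow(Add(2, 10), Rational(1, 2))))) = Mul(27, Mul(2, 10, Add(10, Pow(12, Rational(1, 2))))) = Mul(27, Mul(2, 10, Add(10, Mul(2, Pow(3, Rational(1, 2)))))) = Mul(27, Add(200, Mul(40, Pow(3, Rational(1, 2))))) = Add(5400, Mul(1080, Pow(3, Rational(1, 2)))) ≈ 7270.6)
Add(L, Mul(-1, Mul(7, -3977))) = Add(Add(5400, Mul(1080, Pow(3, Rational(1, 2)))), Mul(-1, Mul(7, -3977))) = Add(Add(5400, Mul(1080, Pow(3, Rational(1, 2)))), Mul(-1, -27839)) = Add(Add(5400, Mul(1080, Pow(3, Rational(1, 2)))), 27839) = Add(33239, Mul(1080, Pow(3, Rational(1, 2))))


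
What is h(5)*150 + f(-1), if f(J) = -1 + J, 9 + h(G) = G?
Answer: -602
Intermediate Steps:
h(G) = -9 + G
h(5)*150 + f(-1) = (-9 + 5)*150 + (-1 - 1) = -4*150 - 2 = -600 - 2 = -602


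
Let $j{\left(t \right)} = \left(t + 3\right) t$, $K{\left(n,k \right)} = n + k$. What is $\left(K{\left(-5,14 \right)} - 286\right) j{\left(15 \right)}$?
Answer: $-74790$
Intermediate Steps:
$K{\left(n,k \right)} = k + n$
$j{\left(t \right)} = t \left(3 + t\right)$ ($j{\left(t \right)} = \left(3 + t\right) t = t \left(3 + t\right)$)
$\left(K{\left(-5,14 \right)} - 286\right) j{\left(15 \right)} = \left(\left(14 - 5\right) - 286\right) 15 \left(3 + 15\right) = \left(9 - 286\right) 15 \cdot 18 = \left(-277\right) 270 = -74790$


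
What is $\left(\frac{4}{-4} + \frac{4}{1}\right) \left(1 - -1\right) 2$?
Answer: $12$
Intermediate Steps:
$\left(\frac{4}{-4} + \frac{4}{1}\right) \left(1 - -1\right) 2 = \left(4 \left(- \frac{1}{4}\right) + 4 \cdot 1\right) \left(1 + 1\right) 2 = \left(-1 + 4\right) 2 \cdot 2 = 3 \cdot 2 \cdot 2 = 6 \cdot 2 = 12$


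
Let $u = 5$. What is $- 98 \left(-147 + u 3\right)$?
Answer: $12936$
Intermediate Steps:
$- 98 \left(-147 + u 3\right) = - 98 \left(-147 + 5 \cdot 3\right) = - 98 \left(-147 + 15\right) = \left(-98\right) \left(-132\right) = 12936$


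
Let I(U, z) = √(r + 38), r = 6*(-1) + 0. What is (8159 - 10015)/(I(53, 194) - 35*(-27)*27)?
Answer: -47355840/651015193 + 7424*√2/651015193 ≈ -0.072725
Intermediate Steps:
r = -6 (r = -6 + 0 = -6)
I(U, z) = 4*√2 (I(U, z) = √(-6 + 38) = √32 = 4*√2)
(8159 - 10015)/(I(53, 194) - 35*(-27)*27) = (8159 - 10015)/(4*√2 - 35*(-27)*27) = -1856/(4*√2 + 945*27) = -1856/(4*√2 + 25515) = -1856/(25515 + 4*√2)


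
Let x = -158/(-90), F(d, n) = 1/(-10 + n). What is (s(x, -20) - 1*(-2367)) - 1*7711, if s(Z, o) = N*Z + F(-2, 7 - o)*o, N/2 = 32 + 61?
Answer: -1279754/255 ≈ -5018.6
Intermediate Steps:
N = 186 (N = 2*(32 + 61) = 2*93 = 186)
x = 79/45 (x = -158*(-1/90) = 79/45 ≈ 1.7556)
s(Z, o) = 186*Z + o/(-3 - o) (s(Z, o) = 186*Z + o/(-10 + (7 - o)) = 186*Z + o/(-3 - o))
(s(x, -20) - 1*(-2367)) - 1*7711 = ((-1*(-20) + 186*(79/45)*(3 - 20))/(3 - 20) - 1*(-2367)) - 1*7711 = ((20 + 186*(79/45)*(-17))/(-17) + 2367) - 7711 = (-(20 - 83266/15)/17 + 2367) - 7711 = (-1/17*(-82966/15) + 2367) - 7711 = (82966/255 + 2367) - 7711 = 686551/255 - 7711 = -1279754/255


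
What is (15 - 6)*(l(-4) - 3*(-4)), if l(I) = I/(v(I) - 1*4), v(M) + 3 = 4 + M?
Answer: 792/7 ≈ 113.14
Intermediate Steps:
v(M) = 1 + M (v(M) = -3 + (4 + M) = 1 + M)
l(I) = I/(-3 + I) (l(I) = I/((1 + I) - 1*4) = I/((1 + I) - 4) = I/(-3 + I))
(15 - 6)*(l(-4) - 3*(-4)) = (15 - 6)*(-4/(-3 - 4) - 3*(-4)) = 9*(-4/(-7) + 12) = 9*(-4*(-⅐) + 12) = 9*(4/7 + 12) = 9*(88/7) = 792/7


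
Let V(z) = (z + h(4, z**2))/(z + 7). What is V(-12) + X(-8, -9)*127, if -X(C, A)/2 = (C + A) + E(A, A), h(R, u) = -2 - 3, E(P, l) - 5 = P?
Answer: 26687/5 ≈ 5337.4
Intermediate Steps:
E(P, l) = 5 + P
h(R, u) = -5
X(C, A) = -10 - 4*A - 2*C (X(C, A) = -2*((C + A) + (5 + A)) = -2*((A + C) + (5 + A)) = -2*(5 + C + 2*A) = -10 - 4*A - 2*C)
V(z) = (-5 + z)/(7 + z) (V(z) = (z - 5)/(z + 7) = (-5 + z)/(7 + z))
V(-12) + X(-8, -9)*127 = (-5 - 12)/(7 - 12) + (-10 - 4*(-9) - 2*(-8))*127 = -17/(-5) + (-10 + 36 + 16)*127 = -1/5*(-17) + 42*127 = 17/5 + 5334 = 26687/5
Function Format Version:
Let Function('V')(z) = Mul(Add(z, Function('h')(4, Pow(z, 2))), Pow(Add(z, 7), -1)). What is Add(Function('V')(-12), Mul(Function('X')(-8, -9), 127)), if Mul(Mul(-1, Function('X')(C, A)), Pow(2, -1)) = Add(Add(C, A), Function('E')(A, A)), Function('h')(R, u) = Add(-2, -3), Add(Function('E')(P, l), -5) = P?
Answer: Rational(26687, 5) ≈ 5337.4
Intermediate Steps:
Function('E')(P, l) = Add(5, P)
Function('h')(R, u) = -5
Function('X')(C, A) = Add(-10, Mul(-4, A), Mul(-2, C)) (Function('X')(C, A) = Mul(-2, Add(Add(C, A), Add(5, A))) = Mul(-2, Add(Add(A, C), Add(5, A))) = Mul(-2, Add(5, C, Mul(2, A))) = Add(-10, Mul(-4, A), Mul(-2, C)))
Function('V')(z) = Mul(Pow(Add(7, z), -1), Add(-5, z)) (Function('V')(z) = Mul(Add(z, -5), Pow(Add(z, 7), -1)) = Mul(Add(-5, z), Pow(Add(7, z), -1)) = Mul(Pow(Add(7, z), -1), Add(-5, z)))
Add(Function('V')(-12), Mul(Function('X')(-8, -9), 127)) = Add(Mul(Pow(Add(7, -12), -1), Add(-5, -12)), Mul(Add(-10, Mul(-4, -9), Mul(-2, -8)), 127)) = Add(Mul(Pow(-5, -1), -17), Mul(Add(-10, 36, 16), 127)) = Add(Mul(Rational(-1, 5), -17), Mul(42, 127)) = Add(Rational(17, 5), 5334) = Rational(26687, 5)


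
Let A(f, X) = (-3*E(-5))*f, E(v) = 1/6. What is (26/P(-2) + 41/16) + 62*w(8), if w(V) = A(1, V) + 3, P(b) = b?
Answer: 2313/16 ≈ 144.56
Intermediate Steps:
E(v) = ⅙
A(f, X) = -f/2 (A(f, X) = (-3*⅙)*f = -f/2)
w(V) = 5/2 (w(V) = -½*1 + 3 = -½ + 3 = 5/2)
(26/P(-2) + 41/16) + 62*w(8) = (26/(-2) + 41/16) + 62*(5/2) = (26*(-½) + 41*(1/16)) + 155 = (-13 + 41/16) + 155 = -167/16 + 155 = 2313/16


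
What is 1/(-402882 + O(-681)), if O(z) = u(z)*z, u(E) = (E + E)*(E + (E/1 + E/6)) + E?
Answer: -1/1368497832 ≈ -7.3073e-10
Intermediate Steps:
u(E) = E + 13*E²/3 (u(E) = (2*E)*(E + (E*1 + E*(⅙))) + E = (2*E)*(E + (E + E/6)) + E = (2*E)*(E + 7*E/6) + E = (2*E)*(13*E/6) + E = 13*E²/3 + E = E + 13*E²/3)
O(z) = z²*(3 + 13*z)/3 (O(z) = (z*(3 + 13*z)/3)*z = z²*(3 + 13*z)/3)
1/(-402882 + O(-681)) = 1/(-402882 + (⅓)*(-681)²*(3 + 13*(-681))) = 1/(-402882 + (⅓)*463761*(3 - 8853)) = 1/(-402882 + (⅓)*463761*(-8850)) = 1/(-402882 - 1368094950) = 1/(-1368497832) = -1/1368497832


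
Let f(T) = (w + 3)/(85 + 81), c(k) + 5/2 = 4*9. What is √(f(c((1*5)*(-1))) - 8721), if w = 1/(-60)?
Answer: I*√216283842690/4980 ≈ 93.386*I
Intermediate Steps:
w = -1/60 ≈ -0.016667
c(k) = 67/2 (c(k) = -5/2 + 4*9 = -5/2 + 36 = 67/2)
f(T) = 179/9960 (f(T) = (-1/60 + 3)/(85 + 81) = (179/60)/166 = (179/60)*(1/166) = 179/9960)
√(f(c((1*5)*(-1))) - 8721) = √(179/9960 - 8721) = √(-86860981/9960) = I*√216283842690/4980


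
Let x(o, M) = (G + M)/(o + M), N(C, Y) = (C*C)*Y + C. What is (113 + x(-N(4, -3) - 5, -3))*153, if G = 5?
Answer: 34595/2 ≈ 17298.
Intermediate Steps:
N(C, Y) = C + Y*C**2 (N(C, Y) = C**2*Y + C = Y*C**2 + C = C + Y*C**2)
x(o, M) = (5 + M)/(M + o) (x(o, M) = (5 + M)/(o + M) = (5 + M)/(M + o))
(113 + x(-N(4, -3) - 5, -3))*153 = (113 + (5 - 3)/(-3 + (-4*(1 + 4*(-3)) - 5)))*153 = (113 + 2/(-3 + (-4*(1 - 12) - 5)))*153 = (113 + 2/(-3 + (-4*(-11) - 5)))*153 = (113 + 2/(-3 + (-1*(-44) - 5)))*153 = (113 + 2/(-3 + (44 - 5)))*153 = (113 + 2/(-3 + 39))*153 = (113 + 2/36)*153 = (113 + (1/36)*2)*153 = (113 + 1/18)*153 = (2035/18)*153 = 34595/2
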